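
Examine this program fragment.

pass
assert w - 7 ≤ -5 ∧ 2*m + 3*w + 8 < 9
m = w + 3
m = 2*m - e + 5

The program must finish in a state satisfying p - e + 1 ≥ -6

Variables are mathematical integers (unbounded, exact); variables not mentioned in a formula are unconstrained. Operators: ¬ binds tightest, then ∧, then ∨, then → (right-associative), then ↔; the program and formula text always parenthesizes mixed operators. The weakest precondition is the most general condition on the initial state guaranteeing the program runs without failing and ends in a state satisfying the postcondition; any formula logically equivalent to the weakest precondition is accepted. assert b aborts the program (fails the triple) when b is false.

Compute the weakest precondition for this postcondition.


Working backward. After the program, the postcondition p - e + 1 ≥ -6 must hold; in canonical form it is p ≥ e - 7.
Before m := 2*m - e + 5: p ≥ e - 7
Before m := w + 3: p ≥ e - 7
Before assert w - 7 ≤ -5 ∧ 2*m + 3*w + 8 < 9: w ≤ 2 ∧ 2*m + 3*w < 1 ∧ p ≥ e - 7
Before skip: w ≤ 2 ∧ 2*m + 3*w < 1 ∧ p ≥ e - 7
Answer: WP = w ≤ 2 ∧ 2*m + 3*w < 1 ∧ p ≥ e - 7


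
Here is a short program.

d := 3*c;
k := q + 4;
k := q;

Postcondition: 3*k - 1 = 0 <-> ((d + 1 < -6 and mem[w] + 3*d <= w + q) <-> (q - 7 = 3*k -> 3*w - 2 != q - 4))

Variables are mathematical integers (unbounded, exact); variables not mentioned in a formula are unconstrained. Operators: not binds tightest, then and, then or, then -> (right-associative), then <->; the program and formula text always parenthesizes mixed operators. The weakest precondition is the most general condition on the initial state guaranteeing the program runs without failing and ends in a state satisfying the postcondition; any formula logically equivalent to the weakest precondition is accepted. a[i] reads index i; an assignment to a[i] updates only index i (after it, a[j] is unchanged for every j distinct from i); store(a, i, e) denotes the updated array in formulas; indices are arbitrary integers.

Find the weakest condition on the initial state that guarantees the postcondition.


Working backward. After the program, the postcondition 3*k - 1 = 0 <-> ((d + 1 < -6 and mem[w] + 3*d <= w + q) <-> (q - 7 = 3*k -> 3*w - 2 != q - 4)) must hold; in canonical form it is 3*k = 1 <-> ((d < -7 and mem[w] + 3*d <= q + w) <-> (q = 3*k + 7 -> 3*w != q - 2)).
Before k := q: 3*q = 1 <-> ((d < -7 and mem[w] + 3*d <= q + w) <-> (2*q = -7 -> 3*w != q - 2))
Before k := q + 4: 3*q = 1 <-> ((d < -7 and mem[w] + 3*d <= q + w) <-> (2*q = -7 -> 3*w != q - 2))
Before d := 3*c: 3*q = 1 <-> ((3*c < -7 and mem[w] + 9*c <= q + w) <-> (2*q = -7 -> 3*w != q - 2))
Answer: WP = 3*q = 1 <-> ((3*c < -7 and mem[w] + 9*c <= q + w) <-> (2*q = -7 -> 3*w != q - 2))


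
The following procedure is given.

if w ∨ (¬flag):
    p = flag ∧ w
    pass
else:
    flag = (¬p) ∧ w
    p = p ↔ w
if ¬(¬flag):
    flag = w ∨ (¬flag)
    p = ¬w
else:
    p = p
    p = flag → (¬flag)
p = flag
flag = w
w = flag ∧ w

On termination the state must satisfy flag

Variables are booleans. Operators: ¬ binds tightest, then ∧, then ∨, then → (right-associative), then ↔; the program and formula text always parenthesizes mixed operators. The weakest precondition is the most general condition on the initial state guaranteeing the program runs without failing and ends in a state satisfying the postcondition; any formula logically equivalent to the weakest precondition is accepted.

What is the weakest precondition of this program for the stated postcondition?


Working backward. After the program, flag must hold.
Before w := flag ∧ w: flag
Before flag := w: w
Before p := flag: w
Then branch requires w; else branch requires w.
Before the if: (flag → w) ∧ ((¬flag) → w)
Then branch requires (flag → w) ∧ ((¬flag) → w); else branch requires (((¬p) ∧ w) → w) ∧ ((¬((¬p) ∧ w)) → w).
Before the if: ((w ∨ (¬flag)) → ((flag → w) ∧ ((¬flag) → w))) ∧ ((¬(w ∨ (¬flag))) → ((((¬p) ∧ w) → w) ∧ ((¬((¬p) ∧ w)) → w)))
Answer: WP = ((w ∨ (¬flag)) → ((flag → w) ∧ ((¬flag) → w))) ∧ ((¬(w ∨ (¬flag))) → ((((¬p) ∧ w) → w) ∧ ((¬((¬p) ∧ w)) → w)))


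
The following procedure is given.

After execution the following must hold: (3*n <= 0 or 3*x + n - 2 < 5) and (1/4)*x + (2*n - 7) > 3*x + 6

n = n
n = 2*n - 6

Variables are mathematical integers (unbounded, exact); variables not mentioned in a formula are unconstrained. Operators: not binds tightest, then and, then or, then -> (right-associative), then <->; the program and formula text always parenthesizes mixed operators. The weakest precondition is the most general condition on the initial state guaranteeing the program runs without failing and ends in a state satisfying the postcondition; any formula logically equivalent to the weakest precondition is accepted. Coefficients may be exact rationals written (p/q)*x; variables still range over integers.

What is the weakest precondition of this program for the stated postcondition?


Working backward. After the program, the postcondition (3*n <= 0 or 3*x + n - 2 < 5) and (1/4)*x + (2*n - 7) > 3*x + 6 must hold; in canonical form it is (3*n <= 0 or n + 3*x < 7) and 2*n > (11/4)*x + 13.
Before n := 2*n - 6: (6*n <= 18 or 2*n + 3*x < 13) and 4*n > (11/4)*x + 25
Before n := n: (6*n <= 18 or 2*n + 3*x < 13) and 4*n > (11/4)*x + 25
Answer: WP = (6*n <= 18 or 2*n + 3*x < 13) and 4*n > (11/4)*x + 25


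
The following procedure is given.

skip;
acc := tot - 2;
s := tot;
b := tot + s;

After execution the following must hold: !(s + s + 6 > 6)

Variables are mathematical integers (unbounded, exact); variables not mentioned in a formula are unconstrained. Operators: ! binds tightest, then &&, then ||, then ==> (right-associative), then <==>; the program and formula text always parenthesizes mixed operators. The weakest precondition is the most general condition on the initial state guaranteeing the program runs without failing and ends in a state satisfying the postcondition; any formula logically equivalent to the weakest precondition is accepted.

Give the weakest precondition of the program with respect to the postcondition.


Working backward. After the program, the postcondition !(s + s + 6 > 6) must hold; in canonical form it is !(2*s > 0).
Before b := tot + s: !(2*s > 0)
Before s := tot: !(2*tot > 0)
Before acc := tot - 2: !(2*tot > 0)
Before skip: !(2*tot > 0)
Answer: WP = !(2*tot > 0)


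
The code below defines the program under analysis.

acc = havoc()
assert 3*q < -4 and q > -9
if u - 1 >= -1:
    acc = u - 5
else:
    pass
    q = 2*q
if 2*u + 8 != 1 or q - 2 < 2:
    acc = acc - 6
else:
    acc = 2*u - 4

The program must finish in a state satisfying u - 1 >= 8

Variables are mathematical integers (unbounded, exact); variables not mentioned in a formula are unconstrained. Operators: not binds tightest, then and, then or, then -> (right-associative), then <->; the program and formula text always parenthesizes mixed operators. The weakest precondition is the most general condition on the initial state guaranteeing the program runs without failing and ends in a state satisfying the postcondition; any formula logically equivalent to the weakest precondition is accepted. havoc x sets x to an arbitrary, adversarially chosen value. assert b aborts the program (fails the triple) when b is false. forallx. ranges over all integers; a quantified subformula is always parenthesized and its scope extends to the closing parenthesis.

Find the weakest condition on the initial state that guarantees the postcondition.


Working backward. After the program, the postcondition u - 1 >= 8 must hold; in canonical form it is u >= 9.
Then branch requires u >= 9; else branch requires u >= 9.
Before the if: ((2*u != -7 or q < 4) -> u >= 9) and ((not (2*u != -7 or q < 4)) -> u >= 9)
Then branch requires ((2*u != -7 or q < 4) -> u >= 9) and ((not (2*u != -7 or q < 4)) -> u >= 9); else branch requires ((2*u != -7 or 2*q < 4) -> u >= 9) and ((not (2*u != -7 or 2*q < 4)) -> u >= 9).
Before the if: (u >= 0 -> (((2*u != -7 or q < 4) -> u >= 9) and ((not (2*u != -7 or q < 4)) -> u >= 9))) and ((not (u >= 0)) -> (((2*u != -7 or 2*q < 4) -> u >= 9) and ((not (2*u != -7 or 2*q < 4)) -> u >= 9)))
Before assert 3*q < -4 and q > -9: 3*q < -4 and q > -9 and (u >= 0 -> (((2*u != -7 or q < 4) -> u >= 9) and ((not (2*u != -7 or q < 4)) -> u >= 9))) and ((not (u >= 0)) -> (((2*u != -7 or 2*q < 4) -> u >= 9) and ((not (2*u != -7 or 2*q < 4)) -> u >= 9)))
Before havoc acc: 3*q < -4 and q > -9 and (u >= 0 -> (((2*u != -7 or q < 4) -> u >= 9) and ((not (2*u != -7 or q < 4)) -> u >= 9))) and ((not (u >= 0)) -> (((2*u != -7 or 2*q < 4) -> u >= 9) and ((not (2*u != -7 or 2*q < 4)) -> u >= 9)))
Answer: WP = 3*q < -4 and q > -9 and (u >= 0 -> (((2*u != -7 or q < 4) -> u >= 9) and ((not (2*u != -7 or q < 4)) -> u >= 9))) and ((not (u >= 0)) -> (((2*u != -7 or 2*q < 4) -> u >= 9) and ((not (2*u != -7 or 2*q < 4)) -> u >= 9)))


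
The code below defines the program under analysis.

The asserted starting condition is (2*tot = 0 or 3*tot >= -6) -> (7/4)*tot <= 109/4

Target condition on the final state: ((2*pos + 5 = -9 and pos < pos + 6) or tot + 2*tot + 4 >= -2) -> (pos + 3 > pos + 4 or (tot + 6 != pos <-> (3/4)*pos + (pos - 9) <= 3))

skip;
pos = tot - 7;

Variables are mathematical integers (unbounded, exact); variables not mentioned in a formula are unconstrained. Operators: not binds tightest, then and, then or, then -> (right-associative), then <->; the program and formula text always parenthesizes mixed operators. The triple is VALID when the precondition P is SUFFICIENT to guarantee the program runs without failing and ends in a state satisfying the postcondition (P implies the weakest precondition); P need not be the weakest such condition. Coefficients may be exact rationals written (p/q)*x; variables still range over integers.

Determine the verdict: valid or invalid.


Working backward. After the program, the postcondition ((2*pos + 5 = -9 and pos < pos + 6) or tot + 2*tot + 4 >= -2) -> (pos + 3 > pos + 4 or (tot + 6 != pos <-> (3/4)*pos + (pos - 9) <= 3)) must hold; in canonical form it is (2*pos = -14 or 3*tot >= -6) -> (tot != pos - 6 <-> (7/4)*pos <= 12).
Before pos := tot - 7: (2*tot = 0 or 3*tot >= -6) -> (7/4)*tot <= 97/4
Before skip: (2*tot = 0 or 3*tot >= -6) -> (7/4)*tot <= 97/4
The weakest precondition is (2*tot = 0 or 3*tot >= -6) -> (7/4)*tot <= 97/4.
Check whether (2*tot = 0 or 3*tot >= -6) -> (7/4)*tot <= 109/4 implies it.
Countermodel: at the initial state tot = 14, the precondition holds but the weakest precondition fails.
Answer: invalid


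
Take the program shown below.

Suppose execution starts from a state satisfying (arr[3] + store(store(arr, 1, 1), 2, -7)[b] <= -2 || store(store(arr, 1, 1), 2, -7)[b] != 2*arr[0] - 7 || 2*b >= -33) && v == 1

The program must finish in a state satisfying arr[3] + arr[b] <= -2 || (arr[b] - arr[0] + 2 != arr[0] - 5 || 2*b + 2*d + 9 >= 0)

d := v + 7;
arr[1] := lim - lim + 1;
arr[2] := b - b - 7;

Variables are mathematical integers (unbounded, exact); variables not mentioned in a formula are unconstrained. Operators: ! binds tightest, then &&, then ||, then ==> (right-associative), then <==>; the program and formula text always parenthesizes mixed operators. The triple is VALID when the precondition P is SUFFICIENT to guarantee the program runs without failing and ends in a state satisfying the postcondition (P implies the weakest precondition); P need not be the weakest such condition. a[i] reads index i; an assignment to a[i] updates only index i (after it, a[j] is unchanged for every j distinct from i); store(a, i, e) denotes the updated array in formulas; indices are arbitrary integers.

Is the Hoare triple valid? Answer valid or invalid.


Working backward. After the program, the postcondition arr[3] + arr[b] <= -2 || (arr[b] - arr[0] + 2 != arr[0] - 5 || 2*b + 2*d + 9 >= 0) must hold; in canonical form it is arr[3] + arr[b] <= -2 || arr[b] != 2*arr[0] - 7 || 2*b + 2*d >= -9.
Before arr[2] := b - b - 7: arr[3] + store(arr, 2, -7)[b] <= -2 || store(arr, 2, -7)[b] != 2*arr[0] - 7 || 2*b + 2*d >= -9
Before arr[1] := lim - lim + 1: arr[3] + store(store(arr, 1, 1), 2, -7)[b] <= -2 || store(store(arr, 1, 1), 2, -7)[b] != 2*arr[0] - 7 || 2*b + 2*d >= -9
Before d := v + 7: arr[3] + store(store(arr, 1, 1), 2, -7)[b] <= -2 || store(store(arr, 1, 1), 2, -7)[b] != 2*arr[0] - 7 || 2*b + 2*v >= -23
The weakest precondition is arr[3] + store(store(arr, 1, 1), 2, -7)[b] <= -2 || store(store(arr, 1, 1), 2, -7)[b] != 2*arr[0] - 7 || 2*b + 2*v >= -23.
Check whether (arr[3] + store(store(arr, 1, 1), 2, -7)[b] <= -2 || store(store(arr, 1, 1), 2, -7)[b] != 2*arr[0] - 7 || 2*b >= -33) && v == 1 implies it.
Countermodel: at the initial state arr = {[-13] = 14081, [0] = 7044, [1] = 4, [2] = 4, [3] = 15521, elsewhere 4}, b = -13, v = 1, the precondition holds but the weakest precondition fails.
Answer: invalid


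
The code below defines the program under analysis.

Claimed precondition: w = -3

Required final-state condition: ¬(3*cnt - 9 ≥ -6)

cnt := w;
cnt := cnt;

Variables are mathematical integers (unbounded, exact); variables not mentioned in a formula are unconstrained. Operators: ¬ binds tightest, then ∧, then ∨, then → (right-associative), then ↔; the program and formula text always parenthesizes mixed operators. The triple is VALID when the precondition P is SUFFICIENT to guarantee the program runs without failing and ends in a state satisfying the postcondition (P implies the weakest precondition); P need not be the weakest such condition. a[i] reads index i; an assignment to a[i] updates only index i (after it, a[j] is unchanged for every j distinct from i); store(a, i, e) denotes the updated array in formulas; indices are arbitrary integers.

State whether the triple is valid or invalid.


Working backward. After the program, the postcondition ¬(3*cnt - 9 ≥ -6) must hold; in canonical form it is ¬(3*cnt ≥ 3).
Before cnt := cnt: ¬(3*cnt ≥ 3)
Before cnt := w: ¬(3*w ≥ 3)
The weakest precondition is ¬(3*w ≥ 3).
Check whether w = -3 implies it.
Every state satisfying the precondition satisfies the weakest precondition: the implication holds.
Answer: valid


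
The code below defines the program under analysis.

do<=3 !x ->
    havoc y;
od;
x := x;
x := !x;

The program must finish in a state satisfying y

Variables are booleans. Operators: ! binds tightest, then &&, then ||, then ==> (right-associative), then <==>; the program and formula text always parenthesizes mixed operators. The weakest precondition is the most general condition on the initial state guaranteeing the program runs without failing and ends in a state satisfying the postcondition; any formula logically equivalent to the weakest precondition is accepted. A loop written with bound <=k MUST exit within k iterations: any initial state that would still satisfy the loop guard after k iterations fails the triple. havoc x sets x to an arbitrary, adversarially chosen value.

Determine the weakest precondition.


Working backward. After the program, y must hold.
Before x := !x: y
Before x := x: y
Before the loop (bound <=3), unroll the exhaustion recursion (WP_0 = exit-now case; WP_j = one more guarded iteration, up to j = 3):
  WP_0: x && y
  WP_1: x && (x ==> y)
  WP_2: x && (x ==> y)
  WP_3: x && (x ==> y)
So before the loop: x && (x ==> y)
Answer: WP = x && (x ==> y)


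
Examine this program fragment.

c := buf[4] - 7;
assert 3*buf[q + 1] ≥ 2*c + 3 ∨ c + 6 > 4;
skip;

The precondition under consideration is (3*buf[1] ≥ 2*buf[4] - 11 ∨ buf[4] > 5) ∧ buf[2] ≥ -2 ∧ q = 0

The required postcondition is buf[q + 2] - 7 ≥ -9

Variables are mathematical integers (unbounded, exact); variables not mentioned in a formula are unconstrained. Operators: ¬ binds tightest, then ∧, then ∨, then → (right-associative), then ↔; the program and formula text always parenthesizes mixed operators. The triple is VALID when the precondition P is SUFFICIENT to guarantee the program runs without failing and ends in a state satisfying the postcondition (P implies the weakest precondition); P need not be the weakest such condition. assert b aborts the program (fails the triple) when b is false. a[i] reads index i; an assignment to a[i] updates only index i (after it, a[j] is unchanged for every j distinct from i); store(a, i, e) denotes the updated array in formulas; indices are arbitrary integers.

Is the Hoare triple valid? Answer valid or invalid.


Working backward. After the program, the postcondition buf[q + 2] - 7 ≥ -9 must hold; in canonical form it is buf[q + 2] ≥ -2.
Before skip: buf[q + 2] ≥ -2
Before assert 3*buf[q + 1] ≥ 2*c + 3 ∨ c + 6 > 4: (3*buf[q + 1] ≥ 2*c + 3 ∨ c > -2) ∧ buf[q + 2] ≥ -2
Before c := buf[4] - 7: (3*buf[q + 1] ≥ 2*buf[4] - 11 ∨ buf[4] > 5) ∧ buf[q + 2] ≥ -2
The weakest precondition is (3*buf[q + 1] ≥ 2*buf[4] - 11 ∨ buf[4] > 5) ∧ buf[q + 2] ≥ -2.
Check whether (3*buf[1] ≥ 2*buf[4] - 11 ∨ buf[4] > 5) ∧ buf[2] ≥ -2 ∧ q = 0 implies it.
Every state satisfying the precondition satisfies the weakest precondition: the implication holds.
Answer: valid


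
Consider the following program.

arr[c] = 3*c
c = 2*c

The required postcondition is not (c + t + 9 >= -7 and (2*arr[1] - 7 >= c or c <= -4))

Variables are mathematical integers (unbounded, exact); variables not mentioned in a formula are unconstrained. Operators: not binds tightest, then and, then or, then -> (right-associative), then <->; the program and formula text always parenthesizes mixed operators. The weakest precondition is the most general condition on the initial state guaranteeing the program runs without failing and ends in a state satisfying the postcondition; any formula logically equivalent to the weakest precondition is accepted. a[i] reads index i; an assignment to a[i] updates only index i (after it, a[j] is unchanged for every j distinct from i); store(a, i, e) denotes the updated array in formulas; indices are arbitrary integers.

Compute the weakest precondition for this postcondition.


Working backward. After the program, the postcondition not (c + t + 9 >= -7 and (2*arr[1] - 7 >= c or c <= -4)) must hold; in canonical form it is not (c + t >= -16 and (2*arr[1] >= c + 7 or c <= -4)).
Before c := 2*c: not (2*c + t >= -16 and (2*arr[1] >= 2*c + 7 or 2*c <= -4))
Before arr[c] := 3*c: not (2*c + t >= -16 and (2*store(arr, c, 3*c)[1] >= 2*c + 7 or 2*c <= -4))
Answer: WP = not (2*c + t >= -16 and (2*store(arr, c, 3*c)[1] >= 2*c + 7 or 2*c <= -4))


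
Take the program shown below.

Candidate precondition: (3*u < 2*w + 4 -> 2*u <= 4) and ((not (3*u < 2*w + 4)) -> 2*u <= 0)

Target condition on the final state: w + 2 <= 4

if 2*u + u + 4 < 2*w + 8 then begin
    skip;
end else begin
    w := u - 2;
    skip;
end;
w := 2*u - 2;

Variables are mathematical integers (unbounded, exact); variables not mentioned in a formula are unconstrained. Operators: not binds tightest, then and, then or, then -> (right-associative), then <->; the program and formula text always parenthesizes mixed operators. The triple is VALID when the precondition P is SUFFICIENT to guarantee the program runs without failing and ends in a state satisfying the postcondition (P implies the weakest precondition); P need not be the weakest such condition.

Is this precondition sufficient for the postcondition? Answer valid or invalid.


Working backward. After the program, the postcondition w + 2 <= 4 must hold; in canonical form it is w <= 2.
Before w := 2*u - 2: 2*u <= 4
Then branch requires 2*u <= 4; else branch requires 2*u <= 4.
Before the if: (3*u < 2*w + 4 -> 2*u <= 4) and ((not (3*u < 2*w + 4)) -> 2*u <= 4)
The weakest precondition is (3*u < 2*w + 4 -> 2*u <= 4) and ((not (3*u < 2*w + 4)) -> 2*u <= 4).
Check whether (3*u < 2*w + 4 -> 2*u <= 4) and ((not (3*u < 2*w + 4)) -> 2*u <= 0) implies it.
Every state satisfying the precondition satisfies the weakest precondition: the implication holds.
Answer: valid


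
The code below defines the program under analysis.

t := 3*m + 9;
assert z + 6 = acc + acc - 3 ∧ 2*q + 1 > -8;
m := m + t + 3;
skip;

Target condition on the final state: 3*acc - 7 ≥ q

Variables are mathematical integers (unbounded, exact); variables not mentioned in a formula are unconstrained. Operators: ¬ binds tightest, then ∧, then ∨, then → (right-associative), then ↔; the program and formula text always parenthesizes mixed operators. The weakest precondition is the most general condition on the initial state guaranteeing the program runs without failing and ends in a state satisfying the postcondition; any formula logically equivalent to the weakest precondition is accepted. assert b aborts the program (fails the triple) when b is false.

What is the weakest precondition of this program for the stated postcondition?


Working backward. After the program, the postcondition 3*acc - 7 ≥ q must hold; in canonical form it is 3*acc ≥ q + 7.
Before skip: 3*acc ≥ q + 7
Before m := m + t + 3: 3*acc ≥ q + 7
Before assert z + 6 = acc + acc - 3 ∧ 2*q + 1 > -8: z = 2*acc - 9 ∧ 2*q > -9 ∧ 3*acc ≥ q + 7
Before t := 3*m + 9: z = 2*acc - 9 ∧ 2*q > -9 ∧ 3*acc ≥ q + 7
Answer: WP = z = 2*acc - 9 ∧ 2*q > -9 ∧ 3*acc ≥ q + 7


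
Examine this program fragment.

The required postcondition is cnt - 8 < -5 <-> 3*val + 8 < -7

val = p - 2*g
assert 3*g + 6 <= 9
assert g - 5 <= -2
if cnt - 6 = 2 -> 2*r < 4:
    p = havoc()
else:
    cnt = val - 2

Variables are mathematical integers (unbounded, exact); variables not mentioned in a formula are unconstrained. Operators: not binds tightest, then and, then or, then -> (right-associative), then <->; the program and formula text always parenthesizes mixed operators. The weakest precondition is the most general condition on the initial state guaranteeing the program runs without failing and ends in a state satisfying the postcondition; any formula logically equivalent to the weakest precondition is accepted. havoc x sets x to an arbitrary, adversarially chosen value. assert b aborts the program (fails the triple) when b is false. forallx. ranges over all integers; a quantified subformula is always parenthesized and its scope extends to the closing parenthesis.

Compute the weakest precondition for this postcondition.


Working backward. After the program, the postcondition cnt - 8 < -5 <-> 3*val + 8 < -7 must hold; in canonical form it is cnt < 3 <-> 3*val < -15.
Then branch requires cnt < 3 <-> 3*val < -15; else branch requires val < 5 <-> 3*val < -15.
Before the if: ((cnt = 8 -> 2*r < 4) -> (cnt < 3 <-> 3*val < -15)) and ((not (cnt = 8 -> 2*r < 4)) -> (val < 5 <-> 3*val < -15))
Before assert g - 5 <= -2: g <= 3 and ((cnt = 8 -> 2*r < 4) -> (cnt < 3 <-> 3*val < -15)) and ((not (cnt = 8 -> 2*r < 4)) -> (val < 5 <-> 3*val < -15))
Before assert 3*g + 6 <= 9: 3*g <= 3 and g <= 3 and ((cnt = 8 -> 2*r < 4) -> (cnt < 3 <-> 3*val < -15)) and ((not (cnt = 8 -> 2*r < 4)) -> (val < 5 <-> 3*val < -15))
Before val := p - 2*g: 3*g <= 3 and g <= 3 and ((cnt = 8 -> 2*r < 4) -> (cnt < 3 <-> 3*p < 6*g - 15)) and ((not (cnt = 8 -> 2*r < 4)) -> (p < 2*g + 5 <-> 3*p < 6*g - 15))
Answer: WP = 3*g <= 3 and g <= 3 and ((cnt = 8 -> 2*r < 4) -> (cnt < 3 <-> 3*p < 6*g - 15)) and ((not (cnt = 8 -> 2*r < 4)) -> (p < 2*g + 5 <-> 3*p < 6*g - 15))


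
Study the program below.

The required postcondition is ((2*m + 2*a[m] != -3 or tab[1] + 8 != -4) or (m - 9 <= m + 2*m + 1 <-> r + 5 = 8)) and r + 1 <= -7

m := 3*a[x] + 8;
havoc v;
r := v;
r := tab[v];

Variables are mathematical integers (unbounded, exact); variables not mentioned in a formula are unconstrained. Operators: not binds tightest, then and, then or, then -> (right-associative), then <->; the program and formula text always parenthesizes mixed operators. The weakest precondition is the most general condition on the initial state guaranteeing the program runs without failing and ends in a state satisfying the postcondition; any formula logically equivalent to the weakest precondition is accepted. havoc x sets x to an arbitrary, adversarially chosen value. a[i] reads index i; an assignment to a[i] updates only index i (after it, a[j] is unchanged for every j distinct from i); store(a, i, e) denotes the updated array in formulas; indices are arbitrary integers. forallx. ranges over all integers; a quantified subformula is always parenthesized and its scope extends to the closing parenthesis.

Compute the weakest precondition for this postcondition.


Working backward. After the program, the postcondition ((2*m + 2*a[m] != -3 or tab[1] + 8 != -4) or (m - 9 <= m + 2*m + 1 <-> r + 5 = 8)) and r + 1 <= -7 must hold; in canonical form it is (2*a[m] + 2*m != -3 or tab[1] != -12 or (2*m >= -10 <-> r = 3)) and r <= -8.
Before r := tab[v]: (2*a[m] + 2*m != -3 or tab[1] != -12 or (2*m >= -10 <-> tab[v] = 3)) and tab[v] <= -8
Before r := v: (2*a[m] + 2*m != -3 or tab[1] != -12 or (2*m >= -10 <-> tab[v] = 3)) and tab[v] <= -8
Before havoc v: forall v_1. ((2*a[m] + 2*m != -3 or tab[1] != -12 or (2*m >= -10 <-> tab[v_1] = 3)) and tab[v_1] <= -8)
Before m := 3*a[x] + 8: forall v_1. ((2*a[3*a[x] + 8] + 6*a[x] != -19 or tab[1] != -12 or (6*a[x] >= -26 <-> tab[v_1] = 3)) and tab[v_1] <= -8)
Answer: WP = forall v_1. ((2*a[3*a[x] + 8] + 6*a[x] != -19 or tab[1] != -12 or (6*a[x] >= -26 <-> tab[v_1] = 3)) and tab[v_1] <= -8)


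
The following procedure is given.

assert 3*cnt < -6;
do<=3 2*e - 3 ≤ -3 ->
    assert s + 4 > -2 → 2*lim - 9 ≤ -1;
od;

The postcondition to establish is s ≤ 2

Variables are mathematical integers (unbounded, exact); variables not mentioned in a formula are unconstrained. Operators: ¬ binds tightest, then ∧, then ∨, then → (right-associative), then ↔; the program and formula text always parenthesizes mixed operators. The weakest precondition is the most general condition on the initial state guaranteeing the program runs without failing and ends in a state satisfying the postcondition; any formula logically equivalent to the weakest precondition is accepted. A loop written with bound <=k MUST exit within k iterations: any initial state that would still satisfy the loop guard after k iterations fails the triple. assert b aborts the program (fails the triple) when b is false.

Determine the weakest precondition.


Working backward. After the program, s ≤ 2 must hold.
Before the loop (bound <=3), unroll the exhaustion recursion (WP_0 = exit-now case; WP_j = one more guarded iteration, up to j = 3):
  WP_0: (¬(2*e ≤ 0)) ∧ s ≤ 2
  WP_1: (2*e ≤ 0 → ((s > -6 → 2*lim ≤ 8) ∧ (¬(2*e ≤ 0)) ∧ s ≤ 2)) ∧ ((¬(2*e ≤ 0)) → s ≤ 2)
  WP_2: (2*e ≤ 0 → ((s > -6 → 2*lim ≤ 8) ∧ (2*e ≤ 0 → ((s > -6 → 2*lim ≤ 8) ∧ (¬(2*e ≤ 0)) ∧ s ≤ 2)) ∧ ((¬(2*e ≤ 0)) → s ≤ 2))) ∧ ((¬(2*e ≤ 0)) → s ≤ 2)
  WP_3: (2*e ≤ 0 → ((s > -6 → 2*lim ≤ 8) ∧ (2*e ≤ 0 → ((s > -6 → 2*lim ≤ 8) ∧ (2*e ≤ 0 → ((s > -6 → 2*lim ≤ 8) ∧ (¬(2*e ≤ 0)) ∧ s ≤ 2)) ∧ ((¬(2*e ≤ 0)) → s ≤ 2))) ∧ ((¬(2*e ≤ 0)) → s ≤ 2))) ∧ ((¬(2*e ≤ 0)) → s ≤ 2)
So before the loop: (2*e ≤ 0 → ((s > -6 → 2*lim ≤ 8) ∧ (2*e ≤ 0 → ((s > -6 → 2*lim ≤ 8) ∧ (2*e ≤ 0 → ((s > -6 → 2*lim ≤ 8) ∧ (¬(2*e ≤ 0)) ∧ s ≤ 2)) ∧ ((¬(2*e ≤ 0)) → s ≤ 2))) ∧ ((¬(2*e ≤ 0)) → s ≤ 2))) ∧ ((¬(2*e ≤ 0)) → s ≤ 2)
Before assert 3*cnt < -6: 3*cnt < -6 ∧ (2*e ≤ 0 → ((s > -6 → 2*lim ≤ 8) ∧ (2*e ≤ 0 → ((s > -6 → 2*lim ≤ 8) ∧ (2*e ≤ 0 → ((s > -6 → 2*lim ≤ 8) ∧ (¬(2*e ≤ 0)) ∧ s ≤ 2)) ∧ ((¬(2*e ≤ 0)) → s ≤ 2))) ∧ ((¬(2*e ≤ 0)) → s ≤ 2))) ∧ ((¬(2*e ≤ 0)) → s ≤ 2)
Answer: WP = 3*cnt < -6 ∧ (2*e ≤ 0 → ((s > -6 → 2*lim ≤ 8) ∧ (2*e ≤ 0 → ((s > -6 → 2*lim ≤ 8) ∧ (2*e ≤ 0 → ((s > -6 → 2*lim ≤ 8) ∧ (¬(2*e ≤ 0)) ∧ s ≤ 2)) ∧ ((¬(2*e ≤ 0)) → s ≤ 2))) ∧ ((¬(2*e ≤ 0)) → s ≤ 2))) ∧ ((¬(2*e ≤ 0)) → s ≤ 2)


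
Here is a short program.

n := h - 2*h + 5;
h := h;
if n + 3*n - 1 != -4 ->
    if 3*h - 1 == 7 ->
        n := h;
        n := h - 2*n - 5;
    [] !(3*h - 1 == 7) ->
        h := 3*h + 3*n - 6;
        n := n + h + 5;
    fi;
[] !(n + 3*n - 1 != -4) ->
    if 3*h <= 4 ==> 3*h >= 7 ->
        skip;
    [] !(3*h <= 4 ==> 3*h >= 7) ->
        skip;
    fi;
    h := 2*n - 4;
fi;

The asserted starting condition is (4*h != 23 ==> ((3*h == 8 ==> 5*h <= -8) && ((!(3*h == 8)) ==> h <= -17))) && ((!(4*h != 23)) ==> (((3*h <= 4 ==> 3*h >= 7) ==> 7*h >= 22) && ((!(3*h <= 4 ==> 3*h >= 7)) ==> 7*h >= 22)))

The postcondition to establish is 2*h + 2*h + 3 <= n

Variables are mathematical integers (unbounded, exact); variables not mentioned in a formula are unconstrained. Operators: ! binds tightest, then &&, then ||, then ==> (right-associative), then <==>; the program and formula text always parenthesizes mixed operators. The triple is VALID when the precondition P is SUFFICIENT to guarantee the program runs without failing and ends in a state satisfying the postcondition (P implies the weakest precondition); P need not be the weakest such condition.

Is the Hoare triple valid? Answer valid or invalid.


Working backward. After the program, the postcondition 2*h + 2*h + 3 <= n must hold; in canonical form it is 4*h <= n - 3.
Then branch requires (3*h == 8 ==> 5*h <= -8) && ((!(3*h == 8)) ==> 9*h + 8*n <= 20); else branch requires ((3*h <= 4 ==> 3*h >= 7) ==> 7*n <= 13) && ((!(3*h <= 4 ==> 3*h >= 7)) ==> 7*n <= 13).
Before the if: (4*n != -3 ==> ((3*h == 8 ==> 5*h <= -8) && ((!(3*h == 8)) ==> 9*h + 8*n <= 20))) && ((!(4*n != -3)) ==> (((3*h <= 4 ==> 3*h >= 7) ==> 7*n <= 13) && ((!(3*h <= 4 ==> 3*h >= 7)) ==> 7*n <= 13)))
Before h := h: (4*n != -3 ==> ((3*h == 8 ==> 5*h <= -8) && ((!(3*h == 8)) ==> 9*h + 8*n <= 20))) && ((!(4*n != -3)) ==> (((3*h <= 4 ==> 3*h >= 7) ==> 7*n <= 13) && ((!(3*h <= 4 ==> 3*h >= 7)) ==> 7*n <= 13)))
Before n := h - 2*h + 5: (4*h != 23 ==> ((3*h == 8 ==> 5*h <= -8) && ((!(3*h == 8)) ==> h <= -20))) && ((!(4*h != 23)) ==> (((3*h <= 4 ==> 3*h >= 7) ==> 7*h >= 22) && ((!(3*h <= 4 ==> 3*h >= 7)) ==> 7*h >= 22)))
The weakest precondition is (4*h != 23 ==> ((3*h == 8 ==> 5*h <= -8) && ((!(3*h == 8)) ==> h <= -20))) && ((!(4*h != 23)) ==> (((3*h <= 4 ==> 3*h >= 7) ==> 7*h >= 22) && ((!(3*h <= 4 ==> 3*h >= 7)) ==> 7*h >= 22))).
Check whether (4*h != 23 ==> ((3*h == 8 ==> 5*h <= -8) && ((!(3*h == 8)) ==> h <= -17))) && ((!(4*h != 23)) ==> (((3*h <= 4 ==> 3*h >= 7) ==> 7*h >= 22) && ((!(3*h <= 4 ==> 3*h >= 7)) ==> 7*h >= 22))) implies it.
Countermodel: at the initial state h = -19, the precondition holds but the weakest precondition fails.
Answer: invalid


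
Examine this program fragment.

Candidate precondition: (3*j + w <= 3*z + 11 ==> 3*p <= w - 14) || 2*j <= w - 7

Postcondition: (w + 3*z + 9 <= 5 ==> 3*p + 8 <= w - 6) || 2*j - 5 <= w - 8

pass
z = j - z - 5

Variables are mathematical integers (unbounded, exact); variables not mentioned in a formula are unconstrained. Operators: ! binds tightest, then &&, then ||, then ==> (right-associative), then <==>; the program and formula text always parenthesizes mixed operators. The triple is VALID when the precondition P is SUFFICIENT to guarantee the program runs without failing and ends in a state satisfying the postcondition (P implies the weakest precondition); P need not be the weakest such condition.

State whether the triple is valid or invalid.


Working backward. After the program, the postcondition (w + 3*z + 9 <= 5 ==> 3*p + 8 <= w - 6) || 2*j - 5 <= w - 8 must hold; in canonical form it is (w + 3*z <= -4 ==> 3*p <= w - 14) || 2*j <= w - 3.
Before z := j - z - 5: (3*j + w <= 3*z + 11 ==> 3*p <= w - 14) || 2*j <= w - 3
Before skip: (3*j + w <= 3*z + 11 ==> 3*p <= w - 14) || 2*j <= w - 3
The weakest precondition is (3*j + w <= 3*z + 11 ==> 3*p <= w - 14) || 2*j <= w - 3.
Check whether (3*j + w <= 3*z + 11 ==> 3*p <= w - 14) || 2*j <= w - 7 implies it.
Every state satisfying the precondition satisfies the weakest precondition: the implication holds.
Answer: valid


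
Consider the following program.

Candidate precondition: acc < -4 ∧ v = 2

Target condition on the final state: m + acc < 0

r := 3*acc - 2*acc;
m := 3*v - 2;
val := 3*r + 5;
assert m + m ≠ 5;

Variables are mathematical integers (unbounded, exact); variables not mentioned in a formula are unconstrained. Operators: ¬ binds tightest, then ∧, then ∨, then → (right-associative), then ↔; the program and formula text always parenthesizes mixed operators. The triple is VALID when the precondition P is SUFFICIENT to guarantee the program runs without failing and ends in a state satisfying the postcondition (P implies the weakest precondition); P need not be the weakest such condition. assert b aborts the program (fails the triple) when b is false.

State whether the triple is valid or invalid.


Working backward. After the program, the postcondition m + acc < 0 must hold; in canonical form it is acc + m < 0.
Before assert m + m ≠ 5: 2*m ≠ 5 ∧ acc + m < 0
Before val := 3*r + 5: 2*m ≠ 5 ∧ acc + m < 0
Before m := 3*v - 2: 6*v ≠ 9 ∧ acc + 3*v < 2
Before r := 3*acc - 2*acc: 6*v ≠ 9 ∧ acc + 3*v < 2
The weakest precondition is 6*v ≠ 9 ∧ acc + 3*v < 2.
Check whether acc < -4 ∧ v = 2 implies it.
Every state satisfying the precondition satisfies the weakest precondition: the implication holds.
Answer: valid


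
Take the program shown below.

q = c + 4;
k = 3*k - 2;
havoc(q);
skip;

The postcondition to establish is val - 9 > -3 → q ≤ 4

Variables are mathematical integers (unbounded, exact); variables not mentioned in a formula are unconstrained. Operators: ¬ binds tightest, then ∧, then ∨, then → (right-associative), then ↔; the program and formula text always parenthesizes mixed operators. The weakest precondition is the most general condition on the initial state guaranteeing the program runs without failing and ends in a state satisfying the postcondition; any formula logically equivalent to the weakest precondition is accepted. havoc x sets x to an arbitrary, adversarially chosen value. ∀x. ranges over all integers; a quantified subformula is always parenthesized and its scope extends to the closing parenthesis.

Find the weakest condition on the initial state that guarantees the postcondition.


Working backward. After the program, the postcondition val - 9 > -3 → q ≤ 4 must hold; in canonical form it is val > 6 → q ≤ 4.
Before skip: val > 6 → q ≤ 4
Before havoc q: ∀q_1. (val > 6 → q_1 ≤ 4)
Before k := 3*k - 2: ∀q_1. (val > 6 → q_1 ≤ 4)
Before q := c + 4: ∀q_1. (val > 6 → q_1 ≤ 4)
Answer: WP = ∀q_1. (val > 6 → q_1 ≤ 4)


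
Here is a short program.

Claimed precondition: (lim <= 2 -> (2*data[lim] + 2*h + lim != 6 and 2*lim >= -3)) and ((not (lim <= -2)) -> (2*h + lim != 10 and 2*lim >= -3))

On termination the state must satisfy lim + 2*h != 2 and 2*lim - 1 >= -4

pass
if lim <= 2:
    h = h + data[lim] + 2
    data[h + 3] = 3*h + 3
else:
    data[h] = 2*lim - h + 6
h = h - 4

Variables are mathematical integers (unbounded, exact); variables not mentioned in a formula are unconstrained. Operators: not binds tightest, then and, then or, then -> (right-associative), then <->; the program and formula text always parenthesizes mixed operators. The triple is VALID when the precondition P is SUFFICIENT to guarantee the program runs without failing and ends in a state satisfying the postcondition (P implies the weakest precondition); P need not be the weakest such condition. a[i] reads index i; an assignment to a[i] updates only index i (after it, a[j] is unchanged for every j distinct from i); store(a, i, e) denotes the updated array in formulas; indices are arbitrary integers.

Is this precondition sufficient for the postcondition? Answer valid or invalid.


Working backward. After the program, the postcondition lim + 2*h != 2 and 2*lim - 1 >= -4 must hold; in canonical form it is 2*h + lim != 2 and 2*lim >= -3.
Before h := h - 4: 2*h + lim != 10 and 2*lim >= -3
Then branch requires 2*data[lim] + 2*h + lim != 6 and 2*lim >= -3; else branch requires 2*h + lim != 10 and 2*lim >= -3.
Before the if: (lim <= 2 -> (2*data[lim] + 2*h + lim != 6 and 2*lim >= -3)) and ((not (lim <= 2)) -> (2*h + lim != 10 and 2*lim >= -3))
Before skip: (lim <= 2 -> (2*data[lim] + 2*h + lim != 6 and 2*lim >= -3)) and ((not (lim <= 2)) -> (2*h + lim != 10 and 2*lim >= -3))
The weakest precondition is (lim <= 2 -> (2*data[lim] + 2*h + lim != 6 and 2*lim >= -3)) and ((not (lim <= 2)) -> (2*h + lim != 10 and 2*lim >= -3)).
Check whether (lim <= 2 -> (2*data[lim] + 2*h + lim != 6 and 2*lim >= -3)) and ((not (lim <= -2)) -> (2*h + lim != 10 and 2*lim >= -3)) implies it.
Every state satisfying the precondition satisfies the weakest precondition: the implication holds.
Answer: valid


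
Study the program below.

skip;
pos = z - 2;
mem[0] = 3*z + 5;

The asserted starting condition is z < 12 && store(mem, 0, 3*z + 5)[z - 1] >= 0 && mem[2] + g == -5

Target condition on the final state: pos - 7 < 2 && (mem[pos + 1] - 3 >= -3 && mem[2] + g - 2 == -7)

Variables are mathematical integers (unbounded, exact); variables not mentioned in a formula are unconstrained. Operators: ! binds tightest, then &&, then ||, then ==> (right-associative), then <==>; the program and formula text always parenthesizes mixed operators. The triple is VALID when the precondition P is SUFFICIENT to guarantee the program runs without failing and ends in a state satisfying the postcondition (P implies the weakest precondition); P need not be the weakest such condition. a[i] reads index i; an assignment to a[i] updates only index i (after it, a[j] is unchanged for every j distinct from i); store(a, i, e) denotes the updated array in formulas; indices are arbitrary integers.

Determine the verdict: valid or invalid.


Working backward. After the program, the postcondition pos - 7 < 2 && (mem[pos + 1] - 3 >= -3 && mem[2] + g - 2 == -7) must hold; in canonical form it is pos < 9 && mem[pos + 1] >= 0 && mem[2] + g == -5.
Before mem[0] := 3*z + 5: pos < 9 && store(mem, 0, 3*z + 5)[pos + 1] >= 0 && mem[2] + g == -5
Before pos := z - 2: z < 11 && store(mem, 0, 3*z + 5)[z - 1] >= 0 && mem[2] + g == -5
Before skip: z < 11 && store(mem, 0, 3*z + 5)[z - 1] >= 0 && mem[2] + g == -5
The weakest precondition is z < 11 && store(mem, 0, 3*z + 5)[z - 1] >= 0 && mem[2] + g == -5.
Check whether z < 12 && store(mem, 0, 3*z + 5)[z - 1] >= 0 && mem[2] + g == -5 implies it.
Countermodel: at the initial state g = -5, mem = {[0] = 0, [2] = 0, [10] = 0, elsewhere 0}, z = 11, the precondition holds but the weakest precondition fails.
Answer: invalid


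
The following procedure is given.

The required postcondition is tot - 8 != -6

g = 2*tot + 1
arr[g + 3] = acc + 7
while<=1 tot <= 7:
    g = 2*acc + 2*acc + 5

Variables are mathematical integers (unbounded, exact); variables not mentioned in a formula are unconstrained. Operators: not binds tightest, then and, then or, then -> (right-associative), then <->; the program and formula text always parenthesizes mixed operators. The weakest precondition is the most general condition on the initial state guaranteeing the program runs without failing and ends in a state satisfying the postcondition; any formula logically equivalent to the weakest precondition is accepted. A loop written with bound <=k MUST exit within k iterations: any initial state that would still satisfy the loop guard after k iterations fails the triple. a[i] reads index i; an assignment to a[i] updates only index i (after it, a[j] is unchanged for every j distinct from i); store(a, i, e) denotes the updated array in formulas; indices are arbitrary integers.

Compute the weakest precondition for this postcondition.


Working backward. After the program, the postcondition tot - 8 != -6 must hold; in canonical form it is tot != 2.
Before the loop (bound <=1), unroll the exhaustion recursion (WP_0 = exit-now case; WP_j = one more guarded iteration, up to j = 1):
  WP_0: (not (tot <= 7)) and tot != 2
  WP_1: (tot <= 7 -> ((not (tot <= 7)) and tot != 2)) and ((not (tot <= 7)) -> tot != 2)
So before the loop: (tot <= 7 -> ((not (tot <= 7)) and tot != 2)) and ((not (tot <= 7)) -> tot != 2)
Before arr[g + 3] := acc + 7: (tot <= 7 -> ((not (tot <= 7)) and tot != 2)) and ((not (tot <= 7)) -> tot != 2)
Before g := 2*tot + 1: (tot <= 7 -> ((not (tot <= 7)) and tot != 2)) and ((not (tot <= 7)) -> tot != 2)
Answer: WP = (tot <= 7 -> ((not (tot <= 7)) and tot != 2)) and ((not (tot <= 7)) -> tot != 2)
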